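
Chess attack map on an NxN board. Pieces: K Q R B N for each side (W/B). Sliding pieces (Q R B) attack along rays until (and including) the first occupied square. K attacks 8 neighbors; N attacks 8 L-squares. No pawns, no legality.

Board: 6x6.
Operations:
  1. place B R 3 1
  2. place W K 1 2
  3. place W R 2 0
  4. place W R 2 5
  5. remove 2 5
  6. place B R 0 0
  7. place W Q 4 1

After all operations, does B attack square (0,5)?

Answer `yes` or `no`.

Op 1: place BR@(3,1)
Op 2: place WK@(1,2)
Op 3: place WR@(2,0)
Op 4: place WR@(2,5)
Op 5: remove (2,5)
Op 6: place BR@(0,0)
Op 7: place WQ@(4,1)
Per-piece attacks for B:
  BR@(0,0): attacks (0,1) (0,2) (0,3) (0,4) (0,5) (1,0) (2,0) [ray(1,0) blocked at (2,0)]
  BR@(3,1): attacks (3,2) (3,3) (3,4) (3,5) (3,0) (4,1) (2,1) (1,1) (0,1) [ray(1,0) blocked at (4,1)]
B attacks (0,5): yes

Answer: yes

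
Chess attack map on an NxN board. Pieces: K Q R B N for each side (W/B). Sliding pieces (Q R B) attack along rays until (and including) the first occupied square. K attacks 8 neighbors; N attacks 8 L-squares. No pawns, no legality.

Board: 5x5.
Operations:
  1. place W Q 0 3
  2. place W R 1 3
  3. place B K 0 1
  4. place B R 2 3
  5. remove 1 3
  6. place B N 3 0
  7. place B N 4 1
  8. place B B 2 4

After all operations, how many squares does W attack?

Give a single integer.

Answer: 9

Derivation:
Op 1: place WQ@(0,3)
Op 2: place WR@(1,3)
Op 3: place BK@(0,1)
Op 4: place BR@(2,3)
Op 5: remove (1,3)
Op 6: place BN@(3,0)
Op 7: place BN@(4,1)
Op 8: place BB@(2,4)
Per-piece attacks for W:
  WQ@(0,3): attacks (0,4) (0,2) (0,1) (1,3) (2,3) (1,4) (1,2) (2,1) (3,0) [ray(0,-1) blocked at (0,1); ray(1,0) blocked at (2,3); ray(1,-1) blocked at (3,0)]
Union (9 distinct): (0,1) (0,2) (0,4) (1,2) (1,3) (1,4) (2,1) (2,3) (3,0)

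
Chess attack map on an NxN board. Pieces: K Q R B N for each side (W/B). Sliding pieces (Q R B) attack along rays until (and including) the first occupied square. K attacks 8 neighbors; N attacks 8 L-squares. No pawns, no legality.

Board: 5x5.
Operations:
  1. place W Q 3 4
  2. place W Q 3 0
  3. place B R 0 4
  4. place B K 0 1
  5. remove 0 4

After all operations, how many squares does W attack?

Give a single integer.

Answer: 20

Derivation:
Op 1: place WQ@(3,4)
Op 2: place WQ@(3,0)
Op 3: place BR@(0,4)
Op 4: place BK@(0,1)
Op 5: remove (0,4)
Per-piece attacks for W:
  WQ@(3,0): attacks (3,1) (3,2) (3,3) (3,4) (4,0) (2,0) (1,0) (0,0) (4,1) (2,1) (1,2) (0,3) [ray(0,1) blocked at (3,4)]
  WQ@(3,4): attacks (3,3) (3,2) (3,1) (3,0) (4,4) (2,4) (1,4) (0,4) (4,3) (2,3) (1,2) (0,1) [ray(0,-1) blocked at (3,0); ray(-1,-1) blocked at (0,1)]
Union (20 distinct): (0,0) (0,1) (0,3) (0,4) (1,0) (1,2) (1,4) (2,0) (2,1) (2,3) (2,4) (3,0) (3,1) (3,2) (3,3) (3,4) (4,0) (4,1) (4,3) (4,4)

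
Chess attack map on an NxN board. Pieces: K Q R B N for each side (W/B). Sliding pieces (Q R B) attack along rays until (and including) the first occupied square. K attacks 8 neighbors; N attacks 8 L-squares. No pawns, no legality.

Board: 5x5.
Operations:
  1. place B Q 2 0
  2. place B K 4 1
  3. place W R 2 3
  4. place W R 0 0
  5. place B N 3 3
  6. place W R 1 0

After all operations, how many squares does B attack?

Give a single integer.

Answer: 14

Derivation:
Op 1: place BQ@(2,0)
Op 2: place BK@(4,1)
Op 3: place WR@(2,3)
Op 4: place WR@(0,0)
Op 5: place BN@(3,3)
Op 6: place WR@(1,0)
Per-piece attacks for B:
  BQ@(2,0): attacks (2,1) (2,2) (2,3) (3,0) (4,0) (1,0) (3,1) (4,2) (1,1) (0,2) [ray(0,1) blocked at (2,3); ray(-1,0) blocked at (1,0)]
  BN@(3,3): attacks (1,4) (4,1) (2,1) (1,2)
  BK@(4,1): attacks (4,2) (4,0) (3,1) (3,2) (3,0)
Union (14 distinct): (0,2) (1,0) (1,1) (1,2) (1,4) (2,1) (2,2) (2,3) (3,0) (3,1) (3,2) (4,0) (4,1) (4,2)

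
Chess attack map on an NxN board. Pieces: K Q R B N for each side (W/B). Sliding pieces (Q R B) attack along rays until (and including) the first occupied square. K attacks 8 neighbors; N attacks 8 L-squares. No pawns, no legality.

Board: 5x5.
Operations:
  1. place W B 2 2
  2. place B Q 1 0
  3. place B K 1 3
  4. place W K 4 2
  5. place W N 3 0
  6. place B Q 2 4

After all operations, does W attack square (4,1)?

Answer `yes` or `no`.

Op 1: place WB@(2,2)
Op 2: place BQ@(1,0)
Op 3: place BK@(1,3)
Op 4: place WK@(4,2)
Op 5: place WN@(3,0)
Op 6: place BQ@(2,4)
Per-piece attacks for W:
  WB@(2,2): attacks (3,3) (4,4) (3,1) (4,0) (1,3) (1,1) (0,0) [ray(-1,1) blocked at (1,3)]
  WN@(3,0): attacks (4,2) (2,2) (1,1)
  WK@(4,2): attacks (4,3) (4,1) (3,2) (3,3) (3,1)
W attacks (4,1): yes

Answer: yes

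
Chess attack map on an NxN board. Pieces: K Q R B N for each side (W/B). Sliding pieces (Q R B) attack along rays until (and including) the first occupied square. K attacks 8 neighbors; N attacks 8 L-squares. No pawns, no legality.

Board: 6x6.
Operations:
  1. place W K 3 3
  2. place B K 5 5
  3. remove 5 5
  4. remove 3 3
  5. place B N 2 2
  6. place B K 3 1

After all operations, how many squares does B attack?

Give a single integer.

Answer: 14

Derivation:
Op 1: place WK@(3,3)
Op 2: place BK@(5,5)
Op 3: remove (5,5)
Op 4: remove (3,3)
Op 5: place BN@(2,2)
Op 6: place BK@(3,1)
Per-piece attacks for B:
  BN@(2,2): attacks (3,4) (4,3) (1,4) (0,3) (3,0) (4,1) (1,0) (0,1)
  BK@(3,1): attacks (3,2) (3,0) (4,1) (2,1) (4,2) (4,0) (2,2) (2,0)
Union (14 distinct): (0,1) (0,3) (1,0) (1,4) (2,0) (2,1) (2,2) (3,0) (3,2) (3,4) (4,0) (4,1) (4,2) (4,3)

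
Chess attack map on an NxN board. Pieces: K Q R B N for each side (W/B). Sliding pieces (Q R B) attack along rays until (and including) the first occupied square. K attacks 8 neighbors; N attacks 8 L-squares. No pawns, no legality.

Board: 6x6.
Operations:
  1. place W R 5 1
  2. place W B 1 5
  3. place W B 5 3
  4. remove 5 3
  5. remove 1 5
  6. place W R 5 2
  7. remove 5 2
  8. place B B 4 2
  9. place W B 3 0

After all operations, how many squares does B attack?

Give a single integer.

Answer: 7

Derivation:
Op 1: place WR@(5,1)
Op 2: place WB@(1,5)
Op 3: place WB@(5,3)
Op 4: remove (5,3)
Op 5: remove (1,5)
Op 6: place WR@(5,2)
Op 7: remove (5,2)
Op 8: place BB@(4,2)
Op 9: place WB@(3,0)
Per-piece attacks for B:
  BB@(4,2): attacks (5,3) (5,1) (3,3) (2,4) (1,5) (3,1) (2,0) [ray(1,-1) blocked at (5,1)]
Union (7 distinct): (1,5) (2,0) (2,4) (3,1) (3,3) (5,1) (5,3)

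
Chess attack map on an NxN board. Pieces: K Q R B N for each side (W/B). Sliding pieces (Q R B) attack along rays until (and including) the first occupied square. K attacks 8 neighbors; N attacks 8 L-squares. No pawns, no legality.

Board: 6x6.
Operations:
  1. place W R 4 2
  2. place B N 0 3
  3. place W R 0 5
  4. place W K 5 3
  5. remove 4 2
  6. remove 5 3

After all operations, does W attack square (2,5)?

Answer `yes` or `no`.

Answer: yes

Derivation:
Op 1: place WR@(4,2)
Op 2: place BN@(0,3)
Op 3: place WR@(0,5)
Op 4: place WK@(5,3)
Op 5: remove (4,2)
Op 6: remove (5,3)
Per-piece attacks for W:
  WR@(0,5): attacks (0,4) (0,3) (1,5) (2,5) (3,5) (4,5) (5,5) [ray(0,-1) blocked at (0,3)]
W attacks (2,5): yes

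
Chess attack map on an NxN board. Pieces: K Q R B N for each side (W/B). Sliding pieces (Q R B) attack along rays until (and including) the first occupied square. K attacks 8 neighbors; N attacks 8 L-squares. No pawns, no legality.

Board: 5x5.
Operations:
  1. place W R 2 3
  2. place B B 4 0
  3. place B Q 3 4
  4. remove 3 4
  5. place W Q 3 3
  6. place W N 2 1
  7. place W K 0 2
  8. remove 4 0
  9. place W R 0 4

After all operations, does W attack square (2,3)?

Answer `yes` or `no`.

Answer: yes

Derivation:
Op 1: place WR@(2,3)
Op 2: place BB@(4,0)
Op 3: place BQ@(3,4)
Op 4: remove (3,4)
Op 5: place WQ@(3,3)
Op 6: place WN@(2,1)
Op 7: place WK@(0,2)
Op 8: remove (4,0)
Op 9: place WR@(0,4)
Per-piece attacks for W:
  WK@(0,2): attacks (0,3) (0,1) (1,2) (1,3) (1,1)
  WR@(0,4): attacks (0,3) (0,2) (1,4) (2,4) (3,4) (4,4) [ray(0,-1) blocked at (0,2)]
  WN@(2,1): attacks (3,3) (4,2) (1,3) (0,2) (4,0) (0,0)
  WR@(2,3): attacks (2,4) (2,2) (2,1) (3,3) (1,3) (0,3) [ray(0,-1) blocked at (2,1); ray(1,0) blocked at (3,3)]
  WQ@(3,3): attacks (3,4) (3,2) (3,1) (3,0) (4,3) (2,3) (4,4) (4,2) (2,4) (2,2) (1,1) (0,0) [ray(-1,0) blocked at (2,3)]
W attacks (2,3): yes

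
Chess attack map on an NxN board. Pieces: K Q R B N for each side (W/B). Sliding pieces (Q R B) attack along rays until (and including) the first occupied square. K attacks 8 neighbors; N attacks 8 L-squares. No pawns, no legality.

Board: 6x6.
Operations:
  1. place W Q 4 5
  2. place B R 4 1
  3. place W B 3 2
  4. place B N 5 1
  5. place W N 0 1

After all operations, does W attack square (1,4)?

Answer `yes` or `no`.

Answer: yes

Derivation:
Op 1: place WQ@(4,5)
Op 2: place BR@(4,1)
Op 3: place WB@(3,2)
Op 4: place BN@(5,1)
Op 5: place WN@(0,1)
Per-piece attacks for W:
  WN@(0,1): attacks (1,3) (2,2) (2,0)
  WB@(3,2): attacks (4,3) (5,4) (4,1) (2,3) (1,4) (0,5) (2,1) (1,0) [ray(1,-1) blocked at (4,1)]
  WQ@(4,5): attacks (4,4) (4,3) (4,2) (4,1) (5,5) (3,5) (2,5) (1,5) (0,5) (5,4) (3,4) (2,3) (1,2) (0,1) [ray(0,-1) blocked at (4,1); ray(-1,-1) blocked at (0,1)]
W attacks (1,4): yes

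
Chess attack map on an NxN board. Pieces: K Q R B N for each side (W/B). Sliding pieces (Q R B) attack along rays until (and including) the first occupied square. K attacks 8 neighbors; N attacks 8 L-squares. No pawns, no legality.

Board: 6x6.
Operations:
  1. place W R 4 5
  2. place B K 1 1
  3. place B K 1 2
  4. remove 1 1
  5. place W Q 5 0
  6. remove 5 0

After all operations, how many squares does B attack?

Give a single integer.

Op 1: place WR@(4,5)
Op 2: place BK@(1,1)
Op 3: place BK@(1,2)
Op 4: remove (1,1)
Op 5: place WQ@(5,0)
Op 6: remove (5,0)
Per-piece attacks for B:
  BK@(1,2): attacks (1,3) (1,1) (2,2) (0,2) (2,3) (2,1) (0,3) (0,1)
Union (8 distinct): (0,1) (0,2) (0,3) (1,1) (1,3) (2,1) (2,2) (2,3)

Answer: 8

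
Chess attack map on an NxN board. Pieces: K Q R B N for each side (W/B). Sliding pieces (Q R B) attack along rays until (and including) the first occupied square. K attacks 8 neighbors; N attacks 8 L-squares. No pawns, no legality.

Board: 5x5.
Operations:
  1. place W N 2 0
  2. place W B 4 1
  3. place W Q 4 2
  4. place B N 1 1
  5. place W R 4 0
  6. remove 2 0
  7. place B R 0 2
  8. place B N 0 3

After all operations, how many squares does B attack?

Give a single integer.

Op 1: place WN@(2,0)
Op 2: place WB@(4,1)
Op 3: place WQ@(4,2)
Op 4: place BN@(1,1)
Op 5: place WR@(4,0)
Op 6: remove (2,0)
Op 7: place BR@(0,2)
Op 8: place BN@(0,3)
Per-piece attacks for B:
  BR@(0,2): attacks (0,3) (0,1) (0,0) (1,2) (2,2) (3,2) (4,2) [ray(0,1) blocked at (0,3); ray(1,0) blocked at (4,2)]
  BN@(0,3): attacks (2,4) (1,1) (2,2)
  BN@(1,1): attacks (2,3) (3,2) (0,3) (3,0)
Union (11 distinct): (0,0) (0,1) (0,3) (1,1) (1,2) (2,2) (2,3) (2,4) (3,0) (3,2) (4,2)

Answer: 11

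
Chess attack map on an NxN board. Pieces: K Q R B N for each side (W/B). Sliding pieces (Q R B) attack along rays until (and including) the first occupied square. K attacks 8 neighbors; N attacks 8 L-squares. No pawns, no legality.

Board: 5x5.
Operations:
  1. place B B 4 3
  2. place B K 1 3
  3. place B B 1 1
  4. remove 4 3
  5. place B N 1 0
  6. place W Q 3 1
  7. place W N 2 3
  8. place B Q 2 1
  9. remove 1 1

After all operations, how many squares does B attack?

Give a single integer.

Op 1: place BB@(4,3)
Op 2: place BK@(1,3)
Op 3: place BB@(1,1)
Op 4: remove (4,3)
Op 5: place BN@(1,0)
Op 6: place WQ@(3,1)
Op 7: place WN@(2,3)
Op 8: place BQ@(2,1)
Op 9: remove (1,1)
Per-piece attacks for B:
  BN@(1,0): attacks (2,2) (3,1) (0,2)
  BK@(1,3): attacks (1,4) (1,2) (2,3) (0,3) (2,4) (2,2) (0,4) (0,2)
  BQ@(2,1): attacks (2,2) (2,3) (2,0) (3,1) (1,1) (0,1) (3,2) (4,3) (3,0) (1,2) (0,3) (1,0) [ray(0,1) blocked at (2,3); ray(1,0) blocked at (3,1); ray(-1,-1) blocked at (1,0)]
Union (16 distinct): (0,1) (0,2) (0,3) (0,4) (1,0) (1,1) (1,2) (1,4) (2,0) (2,2) (2,3) (2,4) (3,0) (3,1) (3,2) (4,3)

Answer: 16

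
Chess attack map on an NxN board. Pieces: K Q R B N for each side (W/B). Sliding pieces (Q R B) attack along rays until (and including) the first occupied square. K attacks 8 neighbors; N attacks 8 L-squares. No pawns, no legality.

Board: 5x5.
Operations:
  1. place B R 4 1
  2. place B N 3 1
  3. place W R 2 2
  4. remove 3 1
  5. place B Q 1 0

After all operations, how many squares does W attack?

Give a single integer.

Answer: 8

Derivation:
Op 1: place BR@(4,1)
Op 2: place BN@(3,1)
Op 3: place WR@(2,2)
Op 4: remove (3,1)
Op 5: place BQ@(1,0)
Per-piece attacks for W:
  WR@(2,2): attacks (2,3) (2,4) (2,1) (2,0) (3,2) (4,2) (1,2) (0,2)
Union (8 distinct): (0,2) (1,2) (2,0) (2,1) (2,3) (2,4) (3,2) (4,2)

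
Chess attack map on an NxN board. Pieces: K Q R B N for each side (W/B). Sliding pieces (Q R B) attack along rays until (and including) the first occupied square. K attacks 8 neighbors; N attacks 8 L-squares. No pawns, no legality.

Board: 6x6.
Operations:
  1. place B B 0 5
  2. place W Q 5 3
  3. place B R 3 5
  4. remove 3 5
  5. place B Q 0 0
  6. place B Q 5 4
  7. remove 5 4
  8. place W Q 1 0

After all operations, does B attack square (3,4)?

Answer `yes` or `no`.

Answer: no

Derivation:
Op 1: place BB@(0,5)
Op 2: place WQ@(5,3)
Op 3: place BR@(3,5)
Op 4: remove (3,5)
Op 5: place BQ@(0,0)
Op 6: place BQ@(5,4)
Op 7: remove (5,4)
Op 8: place WQ@(1,0)
Per-piece attacks for B:
  BQ@(0,0): attacks (0,1) (0,2) (0,3) (0,4) (0,5) (1,0) (1,1) (2,2) (3,3) (4,4) (5,5) [ray(0,1) blocked at (0,5); ray(1,0) blocked at (1,0)]
  BB@(0,5): attacks (1,4) (2,3) (3,2) (4,1) (5,0)
B attacks (3,4): no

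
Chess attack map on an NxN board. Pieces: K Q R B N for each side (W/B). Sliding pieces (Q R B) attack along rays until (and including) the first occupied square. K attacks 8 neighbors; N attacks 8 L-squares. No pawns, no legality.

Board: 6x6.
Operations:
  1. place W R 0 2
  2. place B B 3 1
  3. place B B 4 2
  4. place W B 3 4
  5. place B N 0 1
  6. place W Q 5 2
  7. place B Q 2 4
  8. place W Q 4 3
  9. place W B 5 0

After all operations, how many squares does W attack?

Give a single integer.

Op 1: place WR@(0,2)
Op 2: place BB@(3,1)
Op 3: place BB@(4,2)
Op 4: place WB@(3,4)
Op 5: place BN@(0,1)
Op 6: place WQ@(5,2)
Op 7: place BQ@(2,4)
Op 8: place WQ@(4,3)
Op 9: place WB@(5,0)
Per-piece attacks for W:
  WR@(0,2): attacks (0,3) (0,4) (0,5) (0,1) (1,2) (2,2) (3,2) (4,2) [ray(0,-1) blocked at (0,1); ray(1,0) blocked at (4,2)]
  WB@(3,4): attacks (4,5) (4,3) (2,5) (2,3) (1,2) (0,1) [ray(1,-1) blocked at (4,3); ray(-1,-1) blocked at (0,1)]
  WQ@(4,3): attacks (4,4) (4,5) (4,2) (5,3) (3,3) (2,3) (1,3) (0,3) (5,4) (5,2) (3,4) (3,2) (2,1) (1,0) [ray(0,-1) blocked at (4,2); ray(1,-1) blocked at (5,2); ray(-1,1) blocked at (3,4)]
  WB@(5,0): attacks (4,1) (3,2) (2,3) (1,4) (0,5)
  WQ@(5,2): attacks (5,3) (5,4) (5,5) (5,1) (5,0) (4,2) (4,3) (4,1) (3,0) [ray(0,-1) blocked at (5,0); ray(-1,0) blocked at (4,2); ray(-1,1) blocked at (4,3)]
Union (27 distinct): (0,1) (0,3) (0,4) (0,5) (1,0) (1,2) (1,3) (1,4) (2,1) (2,2) (2,3) (2,5) (3,0) (3,2) (3,3) (3,4) (4,1) (4,2) (4,3) (4,4) (4,5) (5,0) (5,1) (5,2) (5,3) (5,4) (5,5)

Answer: 27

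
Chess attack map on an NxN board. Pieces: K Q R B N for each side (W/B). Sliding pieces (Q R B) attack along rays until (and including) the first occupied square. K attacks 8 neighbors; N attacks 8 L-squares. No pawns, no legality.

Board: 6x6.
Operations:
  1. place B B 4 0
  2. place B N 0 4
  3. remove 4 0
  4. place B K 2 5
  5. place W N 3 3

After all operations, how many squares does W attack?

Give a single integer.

Answer: 8

Derivation:
Op 1: place BB@(4,0)
Op 2: place BN@(0,4)
Op 3: remove (4,0)
Op 4: place BK@(2,5)
Op 5: place WN@(3,3)
Per-piece attacks for W:
  WN@(3,3): attacks (4,5) (5,4) (2,5) (1,4) (4,1) (5,2) (2,1) (1,2)
Union (8 distinct): (1,2) (1,4) (2,1) (2,5) (4,1) (4,5) (5,2) (5,4)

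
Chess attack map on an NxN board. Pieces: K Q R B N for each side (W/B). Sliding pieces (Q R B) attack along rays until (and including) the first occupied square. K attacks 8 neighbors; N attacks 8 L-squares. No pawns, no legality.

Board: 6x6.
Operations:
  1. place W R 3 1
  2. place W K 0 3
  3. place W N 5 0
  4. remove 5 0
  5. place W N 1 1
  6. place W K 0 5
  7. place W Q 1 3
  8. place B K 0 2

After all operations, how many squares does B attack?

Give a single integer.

Answer: 5

Derivation:
Op 1: place WR@(3,1)
Op 2: place WK@(0,3)
Op 3: place WN@(5,0)
Op 4: remove (5,0)
Op 5: place WN@(1,1)
Op 6: place WK@(0,5)
Op 7: place WQ@(1,3)
Op 8: place BK@(0,2)
Per-piece attacks for B:
  BK@(0,2): attacks (0,3) (0,1) (1,2) (1,3) (1,1)
Union (5 distinct): (0,1) (0,3) (1,1) (1,2) (1,3)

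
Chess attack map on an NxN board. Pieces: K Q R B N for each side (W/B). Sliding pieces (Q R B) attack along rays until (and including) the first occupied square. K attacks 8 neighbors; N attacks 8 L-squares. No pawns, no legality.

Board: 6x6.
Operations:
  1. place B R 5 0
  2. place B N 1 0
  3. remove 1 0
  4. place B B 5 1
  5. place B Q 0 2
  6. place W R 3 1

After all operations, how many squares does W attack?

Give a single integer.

Op 1: place BR@(5,0)
Op 2: place BN@(1,0)
Op 3: remove (1,0)
Op 4: place BB@(5,1)
Op 5: place BQ@(0,2)
Op 6: place WR@(3,1)
Per-piece attacks for W:
  WR@(3,1): attacks (3,2) (3,3) (3,4) (3,5) (3,0) (4,1) (5,1) (2,1) (1,1) (0,1) [ray(1,0) blocked at (5,1)]
Union (10 distinct): (0,1) (1,1) (2,1) (3,0) (3,2) (3,3) (3,4) (3,5) (4,1) (5,1)

Answer: 10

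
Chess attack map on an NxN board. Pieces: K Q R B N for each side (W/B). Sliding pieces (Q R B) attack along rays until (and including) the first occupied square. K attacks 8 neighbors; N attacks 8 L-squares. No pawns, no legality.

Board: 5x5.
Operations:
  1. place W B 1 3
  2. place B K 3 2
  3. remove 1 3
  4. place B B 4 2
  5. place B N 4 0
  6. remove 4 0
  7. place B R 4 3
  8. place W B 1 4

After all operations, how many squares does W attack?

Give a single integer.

Op 1: place WB@(1,3)
Op 2: place BK@(3,2)
Op 3: remove (1,3)
Op 4: place BB@(4,2)
Op 5: place BN@(4,0)
Op 6: remove (4,0)
Op 7: place BR@(4,3)
Op 8: place WB@(1,4)
Per-piece attacks for W:
  WB@(1,4): attacks (2,3) (3,2) (0,3) [ray(1,-1) blocked at (3,2)]
Union (3 distinct): (0,3) (2,3) (3,2)

Answer: 3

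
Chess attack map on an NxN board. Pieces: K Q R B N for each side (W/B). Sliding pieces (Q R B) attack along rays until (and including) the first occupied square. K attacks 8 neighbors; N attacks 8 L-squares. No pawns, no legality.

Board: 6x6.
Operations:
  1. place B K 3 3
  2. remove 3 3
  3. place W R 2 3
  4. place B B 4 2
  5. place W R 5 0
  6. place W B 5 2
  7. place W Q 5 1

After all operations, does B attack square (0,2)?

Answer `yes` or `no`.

Answer: no

Derivation:
Op 1: place BK@(3,3)
Op 2: remove (3,3)
Op 3: place WR@(2,3)
Op 4: place BB@(4,2)
Op 5: place WR@(5,0)
Op 6: place WB@(5,2)
Op 7: place WQ@(5,1)
Per-piece attacks for B:
  BB@(4,2): attacks (5,3) (5,1) (3,3) (2,4) (1,5) (3,1) (2,0) [ray(1,-1) blocked at (5,1)]
B attacks (0,2): no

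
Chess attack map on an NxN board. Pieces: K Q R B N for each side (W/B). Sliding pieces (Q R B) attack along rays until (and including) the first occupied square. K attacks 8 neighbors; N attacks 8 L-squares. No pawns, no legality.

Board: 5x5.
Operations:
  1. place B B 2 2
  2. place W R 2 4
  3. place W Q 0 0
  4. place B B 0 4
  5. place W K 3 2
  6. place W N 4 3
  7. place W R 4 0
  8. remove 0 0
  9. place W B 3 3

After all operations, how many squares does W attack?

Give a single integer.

Answer: 17

Derivation:
Op 1: place BB@(2,2)
Op 2: place WR@(2,4)
Op 3: place WQ@(0,0)
Op 4: place BB@(0,4)
Op 5: place WK@(3,2)
Op 6: place WN@(4,3)
Op 7: place WR@(4,0)
Op 8: remove (0,0)
Op 9: place WB@(3,3)
Per-piece attacks for W:
  WR@(2,4): attacks (2,3) (2,2) (3,4) (4,4) (1,4) (0,4) [ray(0,-1) blocked at (2,2); ray(-1,0) blocked at (0,4)]
  WK@(3,2): attacks (3,3) (3,1) (4,2) (2,2) (4,3) (4,1) (2,3) (2,1)
  WB@(3,3): attacks (4,4) (4,2) (2,4) (2,2) [ray(-1,1) blocked at (2,4); ray(-1,-1) blocked at (2,2)]
  WR@(4,0): attacks (4,1) (4,2) (4,3) (3,0) (2,0) (1,0) (0,0) [ray(0,1) blocked at (4,3)]
  WN@(4,3): attacks (2,4) (3,1) (2,2)
Union (17 distinct): (0,0) (0,4) (1,0) (1,4) (2,0) (2,1) (2,2) (2,3) (2,4) (3,0) (3,1) (3,3) (3,4) (4,1) (4,2) (4,3) (4,4)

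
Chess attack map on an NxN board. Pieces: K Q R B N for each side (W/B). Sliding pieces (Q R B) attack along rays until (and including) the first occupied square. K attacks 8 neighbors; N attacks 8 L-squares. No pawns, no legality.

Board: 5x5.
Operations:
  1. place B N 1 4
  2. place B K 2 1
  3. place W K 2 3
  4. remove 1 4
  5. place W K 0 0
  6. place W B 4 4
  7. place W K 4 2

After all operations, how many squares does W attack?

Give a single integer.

Op 1: place BN@(1,4)
Op 2: place BK@(2,1)
Op 3: place WK@(2,3)
Op 4: remove (1,4)
Op 5: place WK@(0,0)
Op 6: place WB@(4,4)
Op 7: place WK@(4,2)
Per-piece attacks for W:
  WK@(0,0): attacks (0,1) (1,0) (1,1)
  WK@(2,3): attacks (2,4) (2,2) (3,3) (1,3) (3,4) (3,2) (1,4) (1,2)
  WK@(4,2): attacks (4,3) (4,1) (3,2) (3,3) (3,1)
  WB@(4,4): attacks (3,3) (2,2) (1,1) (0,0) [ray(-1,-1) blocked at (0,0)]
Union (15 distinct): (0,0) (0,1) (1,0) (1,1) (1,2) (1,3) (1,4) (2,2) (2,4) (3,1) (3,2) (3,3) (3,4) (4,1) (4,3)

Answer: 15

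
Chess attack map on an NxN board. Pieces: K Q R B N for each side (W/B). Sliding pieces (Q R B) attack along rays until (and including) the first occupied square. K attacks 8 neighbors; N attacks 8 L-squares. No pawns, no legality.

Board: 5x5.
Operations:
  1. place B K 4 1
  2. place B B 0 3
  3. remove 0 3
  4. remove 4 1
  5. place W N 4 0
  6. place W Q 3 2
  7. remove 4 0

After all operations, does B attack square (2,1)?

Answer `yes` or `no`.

Answer: no

Derivation:
Op 1: place BK@(4,1)
Op 2: place BB@(0,3)
Op 3: remove (0,3)
Op 4: remove (4,1)
Op 5: place WN@(4,0)
Op 6: place WQ@(3,2)
Op 7: remove (4,0)
Per-piece attacks for B:
B attacks (2,1): no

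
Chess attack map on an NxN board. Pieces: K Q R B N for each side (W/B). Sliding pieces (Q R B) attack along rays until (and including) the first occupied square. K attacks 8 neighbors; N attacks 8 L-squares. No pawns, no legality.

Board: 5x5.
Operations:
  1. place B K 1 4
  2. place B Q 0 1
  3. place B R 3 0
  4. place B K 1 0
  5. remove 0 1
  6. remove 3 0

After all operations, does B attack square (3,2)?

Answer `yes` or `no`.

Op 1: place BK@(1,4)
Op 2: place BQ@(0,1)
Op 3: place BR@(3,0)
Op 4: place BK@(1,0)
Op 5: remove (0,1)
Op 6: remove (3,0)
Per-piece attacks for B:
  BK@(1,0): attacks (1,1) (2,0) (0,0) (2,1) (0,1)
  BK@(1,4): attacks (1,3) (2,4) (0,4) (2,3) (0,3)
B attacks (3,2): no

Answer: no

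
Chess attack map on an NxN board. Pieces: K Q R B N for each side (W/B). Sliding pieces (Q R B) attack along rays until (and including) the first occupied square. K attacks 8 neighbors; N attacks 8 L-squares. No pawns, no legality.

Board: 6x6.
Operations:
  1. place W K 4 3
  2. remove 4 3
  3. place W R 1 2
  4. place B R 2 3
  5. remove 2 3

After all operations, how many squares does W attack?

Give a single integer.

Op 1: place WK@(4,3)
Op 2: remove (4,3)
Op 3: place WR@(1,2)
Op 4: place BR@(2,3)
Op 5: remove (2,3)
Per-piece attacks for W:
  WR@(1,2): attacks (1,3) (1,4) (1,5) (1,1) (1,0) (2,2) (3,2) (4,2) (5,2) (0,2)
Union (10 distinct): (0,2) (1,0) (1,1) (1,3) (1,4) (1,5) (2,2) (3,2) (4,2) (5,2)

Answer: 10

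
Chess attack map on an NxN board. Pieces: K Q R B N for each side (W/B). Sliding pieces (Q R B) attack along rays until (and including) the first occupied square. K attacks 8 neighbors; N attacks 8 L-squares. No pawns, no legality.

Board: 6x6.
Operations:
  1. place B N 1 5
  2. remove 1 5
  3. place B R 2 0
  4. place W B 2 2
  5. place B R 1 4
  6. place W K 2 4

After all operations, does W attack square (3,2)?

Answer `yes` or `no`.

Answer: no

Derivation:
Op 1: place BN@(1,5)
Op 2: remove (1,5)
Op 3: place BR@(2,0)
Op 4: place WB@(2,2)
Op 5: place BR@(1,4)
Op 6: place WK@(2,4)
Per-piece attacks for W:
  WB@(2,2): attacks (3,3) (4,4) (5,5) (3,1) (4,0) (1,3) (0,4) (1,1) (0,0)
  WK@(2,4): attacks (2,5) (2,3) (3,4) (1,4) (3,5) (3,3) (1,5) (1,3)
W attacks (3,2): no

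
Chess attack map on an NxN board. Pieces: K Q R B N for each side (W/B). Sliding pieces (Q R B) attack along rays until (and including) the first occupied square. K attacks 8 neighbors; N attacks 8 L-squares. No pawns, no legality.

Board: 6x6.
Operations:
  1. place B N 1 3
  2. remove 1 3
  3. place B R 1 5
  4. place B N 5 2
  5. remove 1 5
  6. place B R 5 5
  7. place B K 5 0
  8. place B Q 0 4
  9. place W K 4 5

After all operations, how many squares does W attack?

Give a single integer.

Answer: 5

Derivation:
Op 1: place BN@(1,3)
Op 2: remove (1,3)
Op 3: place BR@(1,5)
Op 4: place BN@(5,2)
Op 5: remove (1,5)
Op 6: place BR@(5,5)
Op 7: place BK@(5,0)
Op 8: place BQ@(0,4)
Op 9: place WK@(4,5)
Per-piece attacks for W:
  WK@(4,5): attacks (4,4) (5,5) (3,5) (5,4) (3,4)
Union (5 distinct): (3,4) (3,5) (4,4) (5,4) (5,5)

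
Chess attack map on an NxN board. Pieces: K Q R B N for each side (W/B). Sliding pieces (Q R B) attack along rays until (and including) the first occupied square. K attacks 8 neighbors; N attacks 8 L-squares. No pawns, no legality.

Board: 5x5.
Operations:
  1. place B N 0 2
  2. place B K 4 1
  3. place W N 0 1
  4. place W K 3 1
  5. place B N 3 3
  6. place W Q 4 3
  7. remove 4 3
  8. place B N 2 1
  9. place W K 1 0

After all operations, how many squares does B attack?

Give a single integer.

Op 1: place BN@(0,2)
Op 2: place BK@(4,1)
Op 3: place WN@(0,1)
Op 4: place WK@(3,1)
Op 5: place BN@(3,3)
Op 6: place WQ@(4,3)
Op 7: remove (4,3)
Op 8: place BN@(2,1)
Op 9: place WK@(1,0)
Per-piece attacks for B:
  BN@(0,2): attacks (1,4) (2,3) (1,0) (2,1)
  BN@(2,1): attacks (3,3) (4,2) (1,3) (0,2) (4,0) (0,0)
  BN@(3,3): attacks (1,4) (4,1) (2,1) (1,2)
  BK@(4,1): attacks (4,2) (4,0) (3,1) (3,2) (3,0)
Union (15 distinct): (0,0) (0,2) (1,0) (1,2) (1,3) (1,4) (2,1) (2,3) (3,0) (3,1) (3,2) (3,3) (4,0) (4,1) (4,2)

Answer: 15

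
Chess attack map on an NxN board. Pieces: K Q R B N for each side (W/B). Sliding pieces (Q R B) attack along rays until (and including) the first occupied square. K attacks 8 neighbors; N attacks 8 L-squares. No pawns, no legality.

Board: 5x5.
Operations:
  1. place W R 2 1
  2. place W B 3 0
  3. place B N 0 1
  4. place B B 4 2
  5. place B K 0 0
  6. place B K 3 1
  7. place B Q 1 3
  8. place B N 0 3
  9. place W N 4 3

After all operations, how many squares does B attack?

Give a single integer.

Answer: 22

Derivation:
Op 1: place WR@(2,1)
Op 2: place WB@(3,0)
Op 3: place BN@(0,1)
Op 4: place BB@(4,2)
Op 5: place BK@(0,0)
Op 6: place BK@(3,1)
Op 7: place BQ@(1,3)
Op 8: place BN@(0,3)
Op 9: place WN@(4,3)
Per-piece attacks for B:
  BK@(0,0): attacks (0,1) (1,0) (1,1)
  BN@(0,1): attacks (1,3) (2,2) (2,0)
  BN@(0,3): attacks (2,4) (1,1) (2,2)
  BQ@(1,3): attacks (1,4) (1,2) (1,1) (1,0) (2,3) (3,3) (4,3) (0,3) (2,4) (2,2) (3,1) (0,4) (0,2) [ray(1,0) blocked at (4,3); ray(-1,0) blocked at (0,3); ray(1,-1) blocked at (3,1)]
  BK@(3,1): attacks (3,2) (3,0) (4,1) (2,1) (4,2) (4,0) (2,2) (2,0)
  BB@(4,2): attacks (3,3) (2,4) (3,1) [ray(-1,-1) blocked at (3,1)]
Union (22 distinct): (0,1) (0,2) (0,3) (0,4) (1,0) (1,1) (1,2) (1,3) (1,4) (2,0) (2,1) (2,2) (2,3) (2,4) (3,0) (3,1) (3,2) (3,3) (4,0) (4,1) (4,2) (4,3)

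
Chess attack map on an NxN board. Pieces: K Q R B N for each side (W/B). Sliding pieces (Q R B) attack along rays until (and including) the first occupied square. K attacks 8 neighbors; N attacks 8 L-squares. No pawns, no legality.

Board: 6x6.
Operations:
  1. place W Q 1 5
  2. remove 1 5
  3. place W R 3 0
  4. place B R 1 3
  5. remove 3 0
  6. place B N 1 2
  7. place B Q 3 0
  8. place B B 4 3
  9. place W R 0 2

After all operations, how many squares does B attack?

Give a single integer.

Answer: 23

Derivation:
Op 1: place WQ@(1,5)
Op 2: remove (1,5)
Op 3: place WR@(3,0)
Op 4: place BR@(1,3)
Op 5: remove (3,0)
Op 6: place BN@(1,2)
Op 7: place BQ@(3,0)
Op 8: place BB@(4,3)
Op 9: place WR@(0,2)
Per-piece attacks for B:
  BN@(1,2): attacks (2,4) (3,3) (0,4) (2,0) (3,1) (0,0)
  BR@(1,3): attacks (1,4) (1,5) (1,2) (2,3) (3,3) (4,3) (0,3) [ray(0,-1) blocked at (1,2); ray(1,0) blocked at (4,3)]
  BQ@(3,0): attacks (3,1) (3,2) (3,3) (3,4) (3,5) (4,0) (5,0) (2,0) (1,0) (0,0) (4,1) (5,2) (2,1) (1,2) [ray(-1,1) blocked at (1,2)]
  BB@(4,3): attacks (5,4) (5,2) (3,4) (2,5) (3,2) (2,1) (1,0)
Union (23 distinct): (0,0) (0,3) (0,4) (1,0) (1,2) (1,4) (1,5) (2,0) (2,1) (2,3) (2,4) (2,5) (3,1) (3,2) (3,3) (3,4) (3,5) (4,0) (4,1) (4,3) (5,0) (5,2) (5,4)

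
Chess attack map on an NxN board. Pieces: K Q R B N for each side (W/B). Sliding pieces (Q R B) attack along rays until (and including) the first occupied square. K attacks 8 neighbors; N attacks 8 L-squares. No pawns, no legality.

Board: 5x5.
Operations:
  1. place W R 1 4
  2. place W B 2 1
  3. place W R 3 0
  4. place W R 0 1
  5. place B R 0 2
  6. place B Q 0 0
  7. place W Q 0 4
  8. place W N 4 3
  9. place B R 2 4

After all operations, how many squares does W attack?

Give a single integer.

Op 1: place WR@(1,4)
Op 2: place WB@(2,1)
Op 3: place WR@(3,0)
Op 4: place WR@(0,1)
Op 5: place BR@(0,2)
Op 6: place BQ@(0,0)
Op 7: place WQ@(0,4)
Op 8: place WN@(4,3)
Op 9: place BR@(2,4)
Per-piece attacks for W:
  WR@(0,1): attacks (0,2) (0,0) (1,1) (2,1) [ray(0,1) blocked at (0,2); ray(0,-1) blocked at (0,0); ray(1,0) blocked at (2,1)]
  WQ@(0,4): attacks (0,3) (0,2) (1,4) (1,3) (2,2) (3,1) (4,0) [ray(0,-1) blocked at (0,2); ray(1,0) blocked at (1,4)]
  WR@(1,4): attacks (1,3) (1,2) (1,1) (1,0) (2,4) (0,4) [ray(1,0) blocked at (2,4); ray(-1,0) blocked at (0,4)]
  WB@(2,1): attacks (3,2) (4,3) (3,0) (1,2) (0,3) (1,0) [ray(1,1) blocked at (4,3); ray(1,-1) blocked at (3,0)]
  WR@(3,0): attacks (3,1) (3,2) (3,3) (3,4) (4,0) (2,0) (1,0) (0,0) [ray(-1,0) blocked at (0,0)]
  WN@(4,3): attacks (2,4) (3,1) (2,2)
Union (20 distinct): (0,0) (0,2) (0,3) (0,4) (1,0) (1,1) (1,2) (1,3) (1,4) (2,0) (2,1) (2,2) (2,4) (3,0) (3,1) (3,2) (3,3) (3,4) (4,0) (4,3)

Answer: 20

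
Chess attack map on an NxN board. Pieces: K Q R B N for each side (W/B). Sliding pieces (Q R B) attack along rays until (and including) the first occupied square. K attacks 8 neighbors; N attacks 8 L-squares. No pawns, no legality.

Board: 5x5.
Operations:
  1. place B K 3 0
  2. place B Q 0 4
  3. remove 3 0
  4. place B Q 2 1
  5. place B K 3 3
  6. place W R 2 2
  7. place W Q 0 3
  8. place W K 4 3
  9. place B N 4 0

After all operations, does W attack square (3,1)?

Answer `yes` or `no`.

Answer: no

Derivation:
Op 1: place BK@(3,0)
Op 2: place BQ@(0,4)
Op 3: remove (3,0)
Op 4: place BQ@(2,1)
Op 5: place BK@(3,3)
Op 6: place WR@(2,2)
Op 7: place WQ@(0,3)
Op 8: place WK@(4,3)
Op 9: place BN@(4,0)
Per-piece attacks for W:
  WQ@(0,3): attacks (0,4) (0,2) (0,1) (0,0) (1,3) (2,3) (3,3) (1,4) (1,2) (2,1) [ray(0,1) blocked at (0,4); ray(1,0) blocked at (3,3); ray(1,-1) blocked at (2,1)]
  WR@(2,2): attacks (2,3) (2,4) (2,1) (3,2) (4,2) (1,2) (0,2) [ray(0,-1) blocked at (2,1)]
  WK@(4,3): attacks (4,4) (4,2) (3,3) (3,4) (3,2)
W attacks (3,1): no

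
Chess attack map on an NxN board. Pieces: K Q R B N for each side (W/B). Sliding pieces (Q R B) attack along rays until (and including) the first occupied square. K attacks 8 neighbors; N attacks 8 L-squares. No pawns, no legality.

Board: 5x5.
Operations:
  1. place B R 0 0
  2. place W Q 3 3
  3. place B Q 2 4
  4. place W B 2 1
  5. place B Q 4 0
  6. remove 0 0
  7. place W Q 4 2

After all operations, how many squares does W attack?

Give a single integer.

Op 1: place BR@(0,0)
Op 2: place WQ@(3,3)
Op 3: place BQ@(2,4)
Op 4: place WB@(2,1)
Op 5: place BQ@(4,0)
Op 6: remove (0,0)
Op 7: place WQ@(4,2)
Per-piece attacks for W:
  WB@(2,1): attacks (3,2) (4,3) (3,0) (1,2) (0,3) (1,0)
  WQ@(3,3): attacks (3,4) (3,2) (3,1) (3,0) (4,3) (2,3) (1,3) (0,3) (4,4) (4,2) (2,4) (2,2) (1,1) (0,0) [ray(1,-1) blocked at (4,2); ray(-1,1) blocked at (2,4)]
  WQ@(4,2): attacks (4,3) (4,4) (4,1) (4,0) (3,2) (2,2) (1,2) (0,2) (3,3) (3,1) (2,0) [ray(0,-1) blocked at (4,0); ray(-1,1) blocked at (3,3)]
Union (21 distinct): (0,0) (0,2) (0,3) (1,0) (1,1) (1,2) (1,3) (2,0) (2,2) (2,3) (2,4) (3,0) (3,1) (3,2) (3,3) (3,4) (4,0) (4,1) (4,2) (4,3) (4,4)

Answer: 21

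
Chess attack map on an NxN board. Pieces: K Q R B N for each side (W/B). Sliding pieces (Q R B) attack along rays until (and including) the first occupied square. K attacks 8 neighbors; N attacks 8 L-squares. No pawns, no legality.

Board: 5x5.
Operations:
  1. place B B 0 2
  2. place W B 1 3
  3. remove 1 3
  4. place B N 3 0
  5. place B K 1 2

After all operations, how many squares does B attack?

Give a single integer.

Op 1: place BB@(0,2)
Op 2: place WB@(1,3)
Op 3: remove (1,3)
Op 4: place BN@(3,0)
Op 5: place BK@(1,2)
Per-piece attacks for B:
  BB@(0,2): attacks (1,3) (2,4) (1,1) (2,0)
  BK@(1,2): attacks (1,3) (1,1) (2,2) (0,2) (2,3) (2,1) (0,3) (0,1)
  BN@(3,0): attacks (4,2) (2,2) (1,1)
Union (11 distinct): (0,1) (0,2) (0,3) (1,1) (1,3) (2,0) (2,1) (2,2) (2,3) (2,4) (4,2)

Answer: 11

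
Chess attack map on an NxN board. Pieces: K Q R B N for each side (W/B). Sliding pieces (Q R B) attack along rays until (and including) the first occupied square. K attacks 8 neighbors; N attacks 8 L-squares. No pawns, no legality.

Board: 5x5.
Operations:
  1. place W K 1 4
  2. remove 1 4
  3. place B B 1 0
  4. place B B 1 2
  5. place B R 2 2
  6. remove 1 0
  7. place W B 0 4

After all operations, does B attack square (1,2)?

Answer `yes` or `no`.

Op 1: place WK@(1,4)
Op 2: remove (1,4)
Op 3: place BB@(1,0)
Op 4: place BB@(1,2)
Op 5: place BR@(2,2)
Op 6: remove (1,0)
Op 7: place WB@(0,4)
Per-piece attacks for B:
  BB@(1,2): attacks (2,3) (3,4) (2,1) (3,0) (0,3) (0,1)
  BR@(2,2): attacks (2,3) (2,4) (2,1) (2,0) (3,2) (4,2) (1,2) [ray(-1,0) blocked at (1,2)]
B attacks (1,2): yes

Answer: yes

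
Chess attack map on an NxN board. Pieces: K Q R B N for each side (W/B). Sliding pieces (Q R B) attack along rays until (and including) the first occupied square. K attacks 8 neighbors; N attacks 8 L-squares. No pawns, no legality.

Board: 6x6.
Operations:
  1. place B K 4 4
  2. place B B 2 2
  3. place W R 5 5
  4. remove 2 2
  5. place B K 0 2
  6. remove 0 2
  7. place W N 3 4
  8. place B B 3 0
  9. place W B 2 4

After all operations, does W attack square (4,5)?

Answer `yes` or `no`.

Answer: yes

Derivation:
Op 1: place BK@(4,4)
Op 2: place BB@(2,2)
Op 3: place WR@(5,5)
Op 4: remove (2,2)
Op 5: place BK@(0,2)
Op 6: remove (0,2)
Op 7: place WN@(3,4)
Op 8: place BB@(3,0)
Op 9: place WB@(2,4)
Per-piece attacks for W:
  WB@(2,4): attacks (3,5) (3,3) (4,2) (5,1) (1,5) (1,3) (0,2)
  WN@(3,4): attacks (5,5) (1,5) (4,2) (5,3) (2,2) (1,3)
  WR@(5,5): attacks (5,4) (5,3) (5,2) (5,1) (5,0) (4,5) (3,5) (2,5) (1,5) (0,5)
W attacks (4,5): yes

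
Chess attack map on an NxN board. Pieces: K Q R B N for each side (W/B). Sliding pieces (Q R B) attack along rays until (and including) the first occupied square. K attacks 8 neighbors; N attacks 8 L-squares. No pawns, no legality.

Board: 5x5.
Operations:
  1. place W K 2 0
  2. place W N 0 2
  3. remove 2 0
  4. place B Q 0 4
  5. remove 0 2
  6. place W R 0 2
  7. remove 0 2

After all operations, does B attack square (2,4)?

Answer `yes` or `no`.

Answer: yes

Derivation:
Op 1: place WK@(2,0)
Op 2: place WN@(0,2)
Op 3: remove (2,0)
Op 4: place BQ@(0,4)
Op 5: remove (0,2)
Op 6: place WR@(0,2)
Op 7: remove (0,2)
Per-piece attacks for B:
  BQ@(0,4): attacks (0,3) (0,2) (0,1) (0,0) (1,4) (2,4) (3,4) (4,4) (1,3) (2,2) (3,1) (4,0)
B attacks (2,4): yes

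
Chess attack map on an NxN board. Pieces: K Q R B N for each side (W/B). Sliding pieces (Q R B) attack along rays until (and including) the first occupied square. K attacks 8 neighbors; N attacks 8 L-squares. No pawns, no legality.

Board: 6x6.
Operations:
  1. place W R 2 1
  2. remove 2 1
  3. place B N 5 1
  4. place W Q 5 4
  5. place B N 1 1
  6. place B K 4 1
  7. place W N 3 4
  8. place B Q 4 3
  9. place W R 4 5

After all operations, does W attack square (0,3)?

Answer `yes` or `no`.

Op 1: place WR@(2,1)
Op 2: remove (2,1)
Op 3: place BN@(5,1)
Op 4: place WQ@(5,4)
Op 5: place BN@(1,1)
Op 6: place BK@(4,1)
Op 7: place WN@(3,4)
Op 8: place BQ@(4,3)
Op 9: place WR@(4,5)
Per-piece attacks for W:
  WN@(3,4): attacks (5,5) (1,5) (4,2) (5,3) (2,2) (1,3)
  WR@(4,5): attacks (4,4) (4,3) (5,5) (3,5) (2,5) (1,5) (0,5) [ray(0,-1) blocked at (4,3)]
  WQ@(5,4): attacks (5,5) (5,3) (5,2) (5,1) (4,4) (3,4) (4,5) (4,3) [ray(0,-1) blocked at (5,1); ray(-1,0) blocked at (3,4); ray(-1,1) blocked at (4,5); ray(-1,-1) blocked at (4,3)]
W attacks (0,3): no

Answer: no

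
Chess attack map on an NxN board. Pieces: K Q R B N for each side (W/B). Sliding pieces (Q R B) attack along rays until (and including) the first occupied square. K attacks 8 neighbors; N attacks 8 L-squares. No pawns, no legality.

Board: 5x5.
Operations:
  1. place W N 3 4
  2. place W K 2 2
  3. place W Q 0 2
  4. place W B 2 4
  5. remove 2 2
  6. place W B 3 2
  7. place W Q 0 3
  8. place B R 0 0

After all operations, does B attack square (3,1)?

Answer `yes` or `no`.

Op 1: place WN@(3,4)
Op 2: place WK@(2,2)
Op 3: place WQ@(0,2)
Op 4: place WB@(2,4)
Op 5: remove (2,2)
Op 6: place WB@(3,2)
Op 7: place WQ@(0,3)
Op 8: place BR@(0,0)
Per-piece attacks for B:
  BR@(0,0): attacks (0,1) (0,2) (1,0) (2,0) (3,0) (4,0) [ray(0,1) blocked at (0,2)]
B attacks (3,1): no

Answer: no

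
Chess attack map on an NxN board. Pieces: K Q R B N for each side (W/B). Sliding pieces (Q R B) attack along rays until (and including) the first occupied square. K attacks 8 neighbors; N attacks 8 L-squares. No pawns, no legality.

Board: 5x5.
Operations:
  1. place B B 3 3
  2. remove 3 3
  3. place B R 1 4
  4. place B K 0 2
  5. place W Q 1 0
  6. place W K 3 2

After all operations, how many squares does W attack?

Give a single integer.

Op 1: place BB@(3,3)
Op 2: remove (3,3)
Op 3: place BR@(1,4)
Op 4: place BK@(0,2)
Op 5: place WQ@(1,0)
Op 6: place WK@(3,2)
Per-piece attacks for W:
  WQ@(1,0): attacks (1,1) (1,2) (1,3) (1,4) (2,0) (3,0) (4,0) (0,0) (2,1) (3,2) (0,1) [ray(0,1) blocked at (1,4); ray(1,1) blocked at (3,2)]
  WK@(3,2): attacks (3,3) (3,1) (4,2) (2,2) (4,3) (4,1) (2,3) (2,1)
Union (18 distinct): (0,0) (0,1) (1,1) (1,2) (1,3) (1,4) (2,0) (2,1) (2,2) (2,3) (3,0) (3,1) (3,2) (3,3) (4,0) (4,1) (4,2) (4,3)

Answer: 18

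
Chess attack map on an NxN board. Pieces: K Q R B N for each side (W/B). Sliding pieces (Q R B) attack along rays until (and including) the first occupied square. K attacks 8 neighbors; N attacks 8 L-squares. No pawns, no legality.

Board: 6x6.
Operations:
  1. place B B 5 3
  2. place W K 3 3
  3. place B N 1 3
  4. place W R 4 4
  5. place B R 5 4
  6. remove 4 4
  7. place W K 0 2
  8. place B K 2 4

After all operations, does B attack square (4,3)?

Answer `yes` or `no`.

Answer: no

Derivation:
Op 1: place BB@(5,3)
Op 2: place WK@(3,3)
Op 3: place BN@(1,3)
Op 4: place WR@(4,4)
Op 5: place BR@(5,4)
Op 6: remove (4,4)
Op 7: place WK@(0,2)
Op 8: place BK@(2,4)
Per-piece attacks for B:
  BN@(1,3): attacks (2,5) (3,4) (0,5) (2,1) (3,2) (0,1)
  BK@(2,4): attacks (2,5) (2,3) (3,4) (1,4) (3,5) (3,3) (1,5) (1,3)
  BB@(5,3): attacks (4,4) (3,5) (4,2) (3,1) (2,0)
  BR@(5,4): attacks (5,5) (5,3) (4,4) (3,4) (2,4) [ray(0,-1) blocked at (5,3); ray(-1,0) blocked at (2,4)]
B attacks (4,3): no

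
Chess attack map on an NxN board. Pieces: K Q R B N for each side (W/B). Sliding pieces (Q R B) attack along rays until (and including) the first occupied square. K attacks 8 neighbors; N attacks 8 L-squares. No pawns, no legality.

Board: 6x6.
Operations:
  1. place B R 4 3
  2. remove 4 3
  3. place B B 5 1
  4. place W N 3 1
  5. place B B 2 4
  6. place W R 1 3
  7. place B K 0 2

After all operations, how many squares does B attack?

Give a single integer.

Op 1: place BR@(4,3)
Op 2: remove (4,3)
Op 3: place BB@(5,1)
Op 4: place WN@(3,1)
Op 5: place BB@(2,4)
Op 6: place WR@(1,3)
Op 7: place BK@(0,2)
Per-piece attacks for B:
  BK@(0,2): attacks (0,3) (0,1) (1,2) (1,3) (1,1)
  BB@(2,4): attacks (3,5) (3,3) (4,2) (5,1) (1,5) (1,3) [ray(1,-1) blocked at (5,1); ray(-1,-1) blocked at (1,3)]
  BB@(5,1): attacks (4,2) (3,3) (2,4) (4,0) [ray(-1,1) blocked at (2,4)]
Union (12 distinct): (0,1) (0,3) (1,1) (1,2) (1,3) (1,5) (2,4) (3,3) (3,5) (4,0) (4,2) (5,1)

Answer: 12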